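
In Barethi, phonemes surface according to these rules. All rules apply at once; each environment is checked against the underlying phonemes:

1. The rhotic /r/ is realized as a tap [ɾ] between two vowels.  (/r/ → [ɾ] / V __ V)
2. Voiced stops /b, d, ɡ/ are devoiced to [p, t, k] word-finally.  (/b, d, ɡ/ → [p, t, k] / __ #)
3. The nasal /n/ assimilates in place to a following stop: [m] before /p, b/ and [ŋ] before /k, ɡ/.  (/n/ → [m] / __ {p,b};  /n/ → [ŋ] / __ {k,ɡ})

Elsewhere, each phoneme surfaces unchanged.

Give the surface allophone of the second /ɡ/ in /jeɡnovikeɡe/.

[ɡ]

/ɡ/ (between /e/ and /e/) is in the target of rule 2 but the environment (word-finally) is not met → [ɡ].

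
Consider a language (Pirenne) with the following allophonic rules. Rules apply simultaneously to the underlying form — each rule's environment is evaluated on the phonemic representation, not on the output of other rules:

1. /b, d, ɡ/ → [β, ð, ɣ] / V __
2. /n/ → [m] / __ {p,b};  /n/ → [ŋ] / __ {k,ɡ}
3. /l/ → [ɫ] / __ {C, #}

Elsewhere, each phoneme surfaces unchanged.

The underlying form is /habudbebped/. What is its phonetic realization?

/h/ stays [h].
/a/ stays [a].
/b/ — between /a/ and /u/, immediately after a vowel — surfaces as [β] (rule 1).
/u/ stays [u].
/d/ (between /u/ and /b/) occurs immediately after a vowel → [ð] by rule 1.
/b/ (between /d/ and /e/): rule 1 targets it, but not immediately after a vowel → unchanged [b].
/e/ stays [e].
/b/ (between /e/ and /p/) occurs immediately after a vowel → [β] by rule 1.
/p/ (between /b/ and /e/): no rule targets it → [p].
/e/ — not in any rule's target class → [e].
Rule 1 applies to /d/ (word-final: immediately after a vowel) → [ð].

[haβuðbeβpeð]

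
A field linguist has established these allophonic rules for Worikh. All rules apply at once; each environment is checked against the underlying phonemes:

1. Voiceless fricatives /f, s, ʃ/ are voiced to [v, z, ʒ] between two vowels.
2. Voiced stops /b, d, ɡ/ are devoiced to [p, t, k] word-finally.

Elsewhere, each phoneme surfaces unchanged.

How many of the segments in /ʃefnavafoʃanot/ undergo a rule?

Segments that undergo a rule: /f/ → [v] (rule 1); /ʃ/ → [ʒ] (rule 1).
All other segments surface unchanged.

2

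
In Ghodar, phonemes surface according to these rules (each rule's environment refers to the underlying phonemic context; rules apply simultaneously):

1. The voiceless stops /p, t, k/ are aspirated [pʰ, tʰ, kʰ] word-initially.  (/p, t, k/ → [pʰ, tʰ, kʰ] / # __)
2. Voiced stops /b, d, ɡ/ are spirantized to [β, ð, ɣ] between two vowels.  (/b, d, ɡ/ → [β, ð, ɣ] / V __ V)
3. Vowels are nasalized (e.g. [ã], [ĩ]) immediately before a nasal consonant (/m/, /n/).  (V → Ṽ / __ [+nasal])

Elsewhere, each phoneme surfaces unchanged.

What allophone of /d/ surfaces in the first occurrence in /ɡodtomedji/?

/d/ (between /o/ and /t/): rule 2 targets it, but not between two vowels → unchanged [d].

[d]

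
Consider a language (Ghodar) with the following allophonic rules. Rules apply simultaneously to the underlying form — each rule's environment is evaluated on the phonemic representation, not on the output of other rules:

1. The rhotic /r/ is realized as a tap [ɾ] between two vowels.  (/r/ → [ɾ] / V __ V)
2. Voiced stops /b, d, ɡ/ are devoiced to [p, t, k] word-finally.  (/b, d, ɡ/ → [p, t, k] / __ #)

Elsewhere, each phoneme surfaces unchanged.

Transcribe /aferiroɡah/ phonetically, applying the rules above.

[afeɾiɾoɡah]

/a/ — not in any rule's target class → [a].
/f/ (between /a/ and /e/) is unaffected → [f].
/e/ (between /f/ and /r/): no rule targets it → [e].
/r/ (between /e/ and /i/): between two vowels, so rule 1 applies → [ɾ].
/i/ (between /r/ and /r/) is unaffected → [i].
/r/ — between /i/ and /o/, between two vowels — surfaces as [ɾ] (rule 1).
/o/ stays [o].
/ɡ/ (between /o/ and /a/): rule 2 targets it, but not word-finally → unchanged [ɡ].
/a/ stays [a].
/h/ (word-final): no rule targets it → [h].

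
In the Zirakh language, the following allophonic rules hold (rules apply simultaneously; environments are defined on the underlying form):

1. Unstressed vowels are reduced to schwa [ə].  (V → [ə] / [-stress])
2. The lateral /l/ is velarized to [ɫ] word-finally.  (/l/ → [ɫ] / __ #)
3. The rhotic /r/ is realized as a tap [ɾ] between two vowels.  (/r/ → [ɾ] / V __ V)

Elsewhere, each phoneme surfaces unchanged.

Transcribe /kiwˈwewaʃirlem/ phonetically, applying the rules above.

[kəwˈwewəʃərləm]

/i/ (between /k/ and /w/) occurs in an unstressed syllable → [ə] by rule 1.
/e/ — between /w/ and /w/; rule 1 does not apply here → [e].
/a/ (between /w/ and /ʃ/): in an unstressed syllable, so rule 1 applies → [ə].
/i/ meets the environment for rule 1 (in an unstressed syllable) → [ə].
/r/ (between /i/ and /l/) is in the target of rule 3 but the environment (between two vowels) is not met → [r].
/l/ (between /r/ and /e/) fails the environment for rule 2, so it stays [l].
/e/ (between /l/ and /m/) occurs in an unstressed syllable → [ə] by rule 1.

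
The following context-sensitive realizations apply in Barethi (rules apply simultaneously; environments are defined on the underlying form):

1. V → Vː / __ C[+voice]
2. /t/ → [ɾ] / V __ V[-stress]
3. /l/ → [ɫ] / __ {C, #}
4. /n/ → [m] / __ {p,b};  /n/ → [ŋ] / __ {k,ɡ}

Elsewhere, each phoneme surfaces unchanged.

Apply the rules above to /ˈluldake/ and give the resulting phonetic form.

[ˈluːɫdake]

/l/ (word-initial): rule 3 targets it, but not word-finally or immediately before a consonant → unchanged [l].
Rule 1 applies to /u/ (between /l/ and /l/: before a voiced consonant) → [uː].
/l/ meets the environment for rule 3 (word-finally or immediately before a consonant) → [ɫ].
/d/ — not in any rule's target class → [d].
/a/ — between /d/ and /k/; rule 1 does not apply here → [a].
/k/ — not in any rule's target class → [k].
/e/ (word-final) fails the environment for rule 1, so it stays [e].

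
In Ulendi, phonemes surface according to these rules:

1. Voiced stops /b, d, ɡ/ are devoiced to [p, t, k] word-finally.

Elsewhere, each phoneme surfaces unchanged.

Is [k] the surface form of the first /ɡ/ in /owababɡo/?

No

/ɡ/ (between /b/ and /o/): rule 1 targets it, but not word-finally → unchanged [ɡ].
The actual realization is [ɡ], not [k].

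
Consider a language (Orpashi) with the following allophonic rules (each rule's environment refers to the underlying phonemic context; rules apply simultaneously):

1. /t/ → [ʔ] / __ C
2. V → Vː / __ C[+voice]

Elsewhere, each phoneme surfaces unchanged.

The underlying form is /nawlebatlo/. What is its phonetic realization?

/n/ (word-initial): no rule targets it → [n].
/a/ — between /n/ and /w/, before a voiced consonant — surfaces as [aː] (rule 2).
/w/ (between /a/ and /l/) is unaffected → [w].
/l/ — not in any rule's target class → [l].
Rule 2 applies to /e/ (between /l/ and /b/: before a voiced consonant) → [eː].
/b/ stays [b].
/a/ (between /b/ and /t/) is in the target of rule 2 but the environment (before a voiced consonant) is not met → [a].
/t/ meets the environment for rule 1 (immediately before a consonant) → [ʔ].
/l/ — not in any rule's target class → [l].
/o/ (word-final): rule 2 targets it, but not before a voiced consonant → unchanged [o].

[naːwleːbaʔlo]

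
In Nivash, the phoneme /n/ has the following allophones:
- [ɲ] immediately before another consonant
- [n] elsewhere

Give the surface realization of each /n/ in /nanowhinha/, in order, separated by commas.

[n], [n], [ɲ]

Occurrence 1 (position 1): no conditioning environment matches → elsewhere allophone [n].
Occurrence 2 (position 3): no conditioning environment matches → elsewhere allophone [n].
Occurrence 3 (position 8): immediately before another consonant → [ɲ].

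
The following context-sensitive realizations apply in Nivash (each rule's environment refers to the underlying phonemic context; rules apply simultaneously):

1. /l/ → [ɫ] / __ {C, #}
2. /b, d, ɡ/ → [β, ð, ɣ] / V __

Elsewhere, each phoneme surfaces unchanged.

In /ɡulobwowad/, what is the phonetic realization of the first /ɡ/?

/ɡ/ (word-initial) fails the environment for rule 2, so it stays [ɡ].

[ɡ]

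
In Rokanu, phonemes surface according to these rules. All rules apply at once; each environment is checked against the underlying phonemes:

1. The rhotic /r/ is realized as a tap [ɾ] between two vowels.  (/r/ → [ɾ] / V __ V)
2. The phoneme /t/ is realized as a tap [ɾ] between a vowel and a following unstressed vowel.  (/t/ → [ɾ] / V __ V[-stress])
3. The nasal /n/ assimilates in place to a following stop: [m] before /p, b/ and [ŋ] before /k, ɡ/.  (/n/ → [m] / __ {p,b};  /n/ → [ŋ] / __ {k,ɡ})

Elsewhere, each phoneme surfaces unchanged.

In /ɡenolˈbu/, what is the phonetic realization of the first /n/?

[n]

/n/ (between /e/ and /o/) fails the environment for rule 3, so it stays [n].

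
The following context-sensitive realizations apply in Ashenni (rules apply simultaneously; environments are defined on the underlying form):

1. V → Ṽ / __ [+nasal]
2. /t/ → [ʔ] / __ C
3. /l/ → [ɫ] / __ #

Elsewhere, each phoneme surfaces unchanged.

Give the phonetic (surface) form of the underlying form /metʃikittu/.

/m/ (word-initial): no rule targets it → [m].
/e/ (between /m/ and /t/) fails the environment for rule 1, so it stays [e].
Rule 2 applies to /t/ (between /e/ and /ʃ/: immediately before a consonant) → [ʔ].
/ʃ/ (between /t/ and /i/): no rule targets it → [ʃ].
/i/ (between /ʃ/ and /k/): rule 1 targets it, but not before a nasal consonant → unchanged [i].
/k/ stays [k].
/i/ (between /k/ and /t/): rule 1 targets it, but not before a nasal consonant → unchanged [i].
Rule 2 applies to /t/ (between /i/ and /t/: immediately before a consonant) → [ʔ].
/t/ — between /t/ and /u/; rule 2 does not apply here → [t].
/u/ (word-final) fails the environment for rule 1, so it stays [u].

[meʔʃikiʔtu]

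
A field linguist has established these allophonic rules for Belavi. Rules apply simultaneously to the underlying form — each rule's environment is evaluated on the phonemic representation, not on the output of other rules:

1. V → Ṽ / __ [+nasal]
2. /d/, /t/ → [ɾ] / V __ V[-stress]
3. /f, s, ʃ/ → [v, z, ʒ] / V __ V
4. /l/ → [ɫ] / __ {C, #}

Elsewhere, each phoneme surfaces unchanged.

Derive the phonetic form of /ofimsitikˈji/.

/o/ (word-initial): rule 1 targets it, but not before a nasal consonant → unchanged [o].
Rule 3 applies to /f/ (between /o/ and /i/: between two vowels) → [v].
/i/ (between /f/ and /m/) occurs before a nasal consonant → [ĩ] by rule 1.
/m/ stays [m].
/s/ (between /m/ and /i/) fails the environment for rule 3, so it stays [s].
/i/ (between /s/ and /t/): rule 1 targets it, but not before a nasal consonant → unchanged [i].
/t/ — between /i/ and /i/, between a vowel and a following unstressed vowel — surfaces as [ɾ] (rule 2).
/i/ (between /t/ and /k/) is in the target of rule 1 but the environment (before a nasal consonant) is not met → [i].
/k/ stays [k].
/j/ (between /k/ and /i/): no rule targets it → [j].
/i/ (word-final): rule 1 targets it, but not before a nasal consonant → unchanged [i].

[ovĩmsiɾikˈji]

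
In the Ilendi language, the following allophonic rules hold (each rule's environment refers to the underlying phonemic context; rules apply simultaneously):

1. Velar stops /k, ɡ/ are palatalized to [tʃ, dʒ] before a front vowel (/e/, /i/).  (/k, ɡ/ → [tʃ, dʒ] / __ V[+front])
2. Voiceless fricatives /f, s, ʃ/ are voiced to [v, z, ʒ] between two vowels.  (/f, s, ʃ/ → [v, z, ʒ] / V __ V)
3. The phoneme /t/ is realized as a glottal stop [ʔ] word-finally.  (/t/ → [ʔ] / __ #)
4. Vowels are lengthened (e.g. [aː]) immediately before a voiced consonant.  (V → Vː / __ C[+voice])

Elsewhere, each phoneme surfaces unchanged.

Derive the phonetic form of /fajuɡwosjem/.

/f/ — word-initial; rule 2 does not apply here → [f].
Rule 4 applies to /a/ (between /f/ and /j/: before a voiced consonant) → [aː].
/u/ meets the environment for rule 4 (before a voiced consonant) → [uː].
/ɡ/ — between /u/ and /w/; rule 1 does not apply here → [ɡ].
/o/ (between /w/ and /s/) fails the environment for rule 4, so it stays [o].
/s/ (between /o/ and /j/): rule 2 targets it, but not between two vowels → unchanged [s].
/e/ (between /j/ and /m/): before a voiced consonant, so rule 4 applies → [eː].

[faːjuːɡwosjeːm]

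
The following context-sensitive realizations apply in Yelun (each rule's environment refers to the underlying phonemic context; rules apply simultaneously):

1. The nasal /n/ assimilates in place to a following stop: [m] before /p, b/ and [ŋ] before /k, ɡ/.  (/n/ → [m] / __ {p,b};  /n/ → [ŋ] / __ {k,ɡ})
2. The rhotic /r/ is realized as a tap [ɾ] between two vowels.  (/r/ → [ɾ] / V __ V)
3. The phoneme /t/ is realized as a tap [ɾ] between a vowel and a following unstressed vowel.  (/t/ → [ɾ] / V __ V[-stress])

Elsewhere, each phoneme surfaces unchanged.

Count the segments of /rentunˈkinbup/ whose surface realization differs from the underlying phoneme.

Segments that undergo a rule: /n/ → [ŋ] (rule 1); /n/ → [m] (rule 1).
All other segments surface unchanged.

2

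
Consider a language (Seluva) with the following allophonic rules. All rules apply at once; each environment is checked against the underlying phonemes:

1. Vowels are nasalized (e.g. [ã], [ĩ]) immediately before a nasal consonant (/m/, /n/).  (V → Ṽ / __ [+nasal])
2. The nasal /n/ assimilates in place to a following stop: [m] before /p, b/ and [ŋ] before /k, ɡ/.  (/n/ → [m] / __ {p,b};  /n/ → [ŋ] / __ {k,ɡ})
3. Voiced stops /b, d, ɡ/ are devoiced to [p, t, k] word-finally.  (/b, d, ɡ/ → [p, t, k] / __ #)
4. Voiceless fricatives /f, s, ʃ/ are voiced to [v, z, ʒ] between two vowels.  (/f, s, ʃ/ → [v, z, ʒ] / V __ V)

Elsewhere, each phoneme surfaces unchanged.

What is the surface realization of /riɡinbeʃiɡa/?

[riɡĩmbeʒiɡa]

/r/ stays [r].
/i/ (between /r/ and /ɡ/) fails the environment for rule 1, so it stays [i].
/ɡ/ — between /i/ and /i/; rule 3 does not apply here → [ɡ].
/i/ (between /ɡ/ and /n/): before a nasal consonant, so rule 1 applies → [ĩ].
/n/ meets the environment for rule 2 (before a labial or velar stop) → [m].
/b/ — between /n/ and /e/; rule 3 does not apply here → [b].
/e/ — between /b/ and /ʃ/; rule 1 does not apply here → [e].
Rule 4 applies to /ʃ/ (between /e/ and /i/: between two vowels) → [ʒ].
/i/ (between /ʃ/ and /ɡ/) is in the target of rule 1 but the environment (before a nasal consonant) is not met → [i].
/ɡ/ — between /i/ and /a/; rule 3 does not apply here → [ɡ].
/a/ (word-final) fails the environment for rule 1, so it stays [a].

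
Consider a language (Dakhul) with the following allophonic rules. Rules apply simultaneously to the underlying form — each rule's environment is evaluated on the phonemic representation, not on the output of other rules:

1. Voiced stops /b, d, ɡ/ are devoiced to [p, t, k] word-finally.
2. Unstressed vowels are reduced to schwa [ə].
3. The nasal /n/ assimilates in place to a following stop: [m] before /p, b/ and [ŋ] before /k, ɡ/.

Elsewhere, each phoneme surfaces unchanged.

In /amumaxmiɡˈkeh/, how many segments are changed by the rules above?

Segments that undergo a rule: /a/ → [ə] (rule 2); /u/ → [ə] (rule 2); /a/ → [ə] (rule 2); /i/ → [ə] (rule 2).
All other segments surface unchanged.

4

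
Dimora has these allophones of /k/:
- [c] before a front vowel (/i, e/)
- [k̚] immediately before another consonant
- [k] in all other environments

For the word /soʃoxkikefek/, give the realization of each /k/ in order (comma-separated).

Occurrence 1 (position 6): before a front vowel (/i, e/) → [c].
Occurrence 2 (position 8): before a front vowel (/i, e/) → [c].
Occurrence 3 (position 12): no conditioning environment matches → elsewhere allophone [k].

[c], [c], [k]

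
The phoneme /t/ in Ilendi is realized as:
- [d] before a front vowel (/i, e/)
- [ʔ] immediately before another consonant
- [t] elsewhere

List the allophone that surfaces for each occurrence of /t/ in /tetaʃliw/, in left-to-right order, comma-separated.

Occurrence 1 (position 1): before a front vowel (/i, e/) → [d].
Occurrence 2 (position 3): no conditioning environment matches → elsewhere allophone [t].

[d], [t]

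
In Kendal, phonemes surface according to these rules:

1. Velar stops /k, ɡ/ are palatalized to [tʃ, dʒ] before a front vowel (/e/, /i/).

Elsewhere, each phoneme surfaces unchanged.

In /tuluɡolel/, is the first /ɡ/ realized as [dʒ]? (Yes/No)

No

/ɡ/ — between /u/ and /o/; rule 1 does not apply here → [ɡ].
The actual realization is [ɡ], not [dʒ].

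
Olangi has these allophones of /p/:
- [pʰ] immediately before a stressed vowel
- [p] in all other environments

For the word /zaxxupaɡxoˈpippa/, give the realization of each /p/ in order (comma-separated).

[p], [pʰ], [p], [p]

Occurrence 1 (position 6): no conditioning environment matches → elsewhere allophone [p].
Occurrence 2 (position 11): immediately before a stressed vowel → [pʰ].
Occurrence 3 (position 13): no conditioning environment matches → elsewhere allophone [p].
Occurrence 4 (position 14): no conditioning environment matches → elsewhere allophone [p].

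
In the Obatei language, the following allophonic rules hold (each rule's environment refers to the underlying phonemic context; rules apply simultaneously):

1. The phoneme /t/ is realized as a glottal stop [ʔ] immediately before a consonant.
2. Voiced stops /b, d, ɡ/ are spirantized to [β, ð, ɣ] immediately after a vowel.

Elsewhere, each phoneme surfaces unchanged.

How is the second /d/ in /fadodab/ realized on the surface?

[ð]

/d/ (between /o/ and /a/) occurs immediately after a vowel → [ð] by rule 2.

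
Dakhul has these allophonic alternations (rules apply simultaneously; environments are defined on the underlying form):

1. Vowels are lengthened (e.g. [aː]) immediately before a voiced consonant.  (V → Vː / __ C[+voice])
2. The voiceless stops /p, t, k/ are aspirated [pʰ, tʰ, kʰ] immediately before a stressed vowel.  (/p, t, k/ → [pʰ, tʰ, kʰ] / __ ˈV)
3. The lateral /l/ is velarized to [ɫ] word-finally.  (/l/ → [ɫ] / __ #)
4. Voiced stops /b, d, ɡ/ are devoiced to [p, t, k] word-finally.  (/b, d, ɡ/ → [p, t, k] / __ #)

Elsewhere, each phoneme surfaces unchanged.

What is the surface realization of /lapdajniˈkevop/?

[lapdaːjniˈkʰeːvop]

/l/ (word-initial) fails the environment for rule 3, so it stays [l].
/a/ (between /l/ and /p/): rule 1 targets it, but not before a voiced consonant → unchanged [a].
/p/ (between /a/ and /d/) is in the target of rule 2 but the environment (immediately before a stressed vowel) is not met → [p].
/d/ — between /p/ and /a/; rule 4 does not apply here → [d].
/a/ — between /d/ and /j/, before a voiced consonant — surfaces as [aː] (rule 1).
/j/ (between /a/ and /n/): no rule targets it → [j].
/n/ (between /j/ and /i/) is unaffected → [n].
/i/ (between /n/ and /k/) is in the target of rule 1 but the environment (before a voiced consonant) is not met → [i].
/k/ (between /i/ and /e/): immediately before a stressed vowel, so rule 2 applies → [kʰ].
/e/ meets the environment for rule 1 (before a voiced consonant) → [eː].
/v/ — not in any rule's target class → [v].
/o/ — between /v/ and /p/; rule 1 does not apply here → [o].
/p/ (word-final) fails the environment for rule 2, so it stays [p].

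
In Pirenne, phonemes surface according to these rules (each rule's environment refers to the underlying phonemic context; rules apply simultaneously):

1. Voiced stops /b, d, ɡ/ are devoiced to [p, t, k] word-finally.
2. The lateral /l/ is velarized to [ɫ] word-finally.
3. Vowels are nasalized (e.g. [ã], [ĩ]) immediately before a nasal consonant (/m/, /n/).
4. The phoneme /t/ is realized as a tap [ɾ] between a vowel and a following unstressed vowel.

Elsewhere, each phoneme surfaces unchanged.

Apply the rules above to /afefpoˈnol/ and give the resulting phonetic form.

[afefpõˈnoɫ]

/a/ (word-initial): rule 3 targets it, but not before a nasal consonant → unchanged [a].
/e/ — between /f/ and /f/; rule 3 does not apply here → [e].
/o/ (between /p/ and /n/) occurs before a nasal consonant → [õ] by rule 3.
/o/ — between /n/ and /l/; rule 3 does not apply here → [o].
Rule 2 applies to /l/ (word-final: word-finally) → [ɫ].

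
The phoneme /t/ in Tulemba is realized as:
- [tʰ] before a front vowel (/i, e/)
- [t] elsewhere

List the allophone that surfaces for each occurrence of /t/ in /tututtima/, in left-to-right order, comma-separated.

Occurrence 1 (position 1): no conditioning environment matches → elsewhere allophone [t].
Occurrence 2 (position 3): no conditioning environment matches → elsewhere allophone [t].
Occurrence 3 (position 5): no conditioning environment matches → elsewhere allophone [t].
Occurrence 4 (position 6): before a front vowel (/i, e/) → [tʰ].

[t], [t], [t], [tʰ]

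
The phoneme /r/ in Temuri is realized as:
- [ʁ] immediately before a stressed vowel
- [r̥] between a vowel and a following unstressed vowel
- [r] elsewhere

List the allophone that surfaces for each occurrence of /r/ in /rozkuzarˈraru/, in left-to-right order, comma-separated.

[r], [r], [ʁ], [r̥]

Occurrence 1 (position 1): no conditioning environment matches → elsewhere allophone [r].
Occurrence 2 (position 8): no conditioning environment matches → elsewhere allophone [r].
Occurrence 3 (position 9): immediately before a stressed vowel → [ʁ].
Occurrence 4 (position 11): between a vowel and a following unstressed vowel → [r̥].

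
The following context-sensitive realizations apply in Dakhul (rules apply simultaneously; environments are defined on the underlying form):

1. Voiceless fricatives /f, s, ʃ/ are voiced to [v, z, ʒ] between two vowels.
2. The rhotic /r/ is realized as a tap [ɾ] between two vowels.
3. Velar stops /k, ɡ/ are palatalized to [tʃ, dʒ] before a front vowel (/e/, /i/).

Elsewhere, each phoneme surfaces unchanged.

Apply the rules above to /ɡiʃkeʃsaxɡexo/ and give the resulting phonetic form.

Rule 3 applies to /ɡ/ (word-initial: before a front vowel) → [dʒ].
/ʃ/ (between /i/ and /k/) is in the target of rule 1 but the environment (between two vowels) is not met → [ʃ].
Rule 3 applies to /k/ (between /ʃ/ and /e/: before a front vowel) → [tʃ].
/ʃ/ (between /e/ and /s/) fails the environment for rule 1, so it stays [ʃ].
/s/ (between /ʃ/ and /a/): rule 1 targets it, but not between two vowels → unchanged [s].
/ɡ/ — between /x/ and /e/, before a front vowel — surfaces as [dʒ] (rule 3).

[dʒiʃtʃeʃsaxdʒexo]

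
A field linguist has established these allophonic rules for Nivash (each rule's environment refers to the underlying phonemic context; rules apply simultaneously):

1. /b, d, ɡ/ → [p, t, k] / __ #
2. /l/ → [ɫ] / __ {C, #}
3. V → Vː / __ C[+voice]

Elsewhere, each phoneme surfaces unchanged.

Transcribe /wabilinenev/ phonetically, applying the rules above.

/w/ stays [w].
/a/ meets the environment for rule 3 (before a voiced consonant) → [aː].
/b/ — between /a/ and /i/; rule 1 does not apply here → [b].
/i/ (between /b/ and /l/): before a voiced consonant, so rule 3 applies → [iː].
/l/ (between /i/ and /i/): rule 2 targets it, but not word-finally or immediately before a consonant → unchanged [l].
/i/ — between /l/ and /n/, before a voiced consonant — surfaces as [iː] (rule 3).
/n/ (between /i/ and /e/): no rule targets it → [n].
/e/ (between /n/ and /n/) occurs before a voiced consonant → [eː] by rule 3.
/n/ (between /e/ and /e/) is unaffected → [n].
/e/ (between /n/ and /v/) occurs before a voiced consonant → [eː] by rule 3.
/v/ (word-final) is unaffected → [v].

[waːbiːliːneːneːv]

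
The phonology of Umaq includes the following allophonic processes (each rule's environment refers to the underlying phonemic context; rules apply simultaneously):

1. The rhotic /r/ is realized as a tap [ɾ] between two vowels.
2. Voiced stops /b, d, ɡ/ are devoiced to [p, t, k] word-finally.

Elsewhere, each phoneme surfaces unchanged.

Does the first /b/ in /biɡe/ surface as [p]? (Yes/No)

No

/b/ (word-initial) fails the environment for rule 2, so it stays [b].
The actual realization is [b], not [p].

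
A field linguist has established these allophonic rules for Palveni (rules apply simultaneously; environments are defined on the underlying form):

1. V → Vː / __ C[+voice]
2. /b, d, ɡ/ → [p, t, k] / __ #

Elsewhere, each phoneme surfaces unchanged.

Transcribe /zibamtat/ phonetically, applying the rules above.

[ziːbaːmtat]

/i/ (between /z/ and /b/) occurs before a voiced consonant → [iː] by rule 1.
/b/ — between /i/ and /a/; rule 2 does not apply here → [b].
/a/ (between /b/ and /m/) occurs before a voiced consonant → [aː] by rule 1.
/a/ (between /t/ and /t/) fails the environment for rule 1, so it stays [a].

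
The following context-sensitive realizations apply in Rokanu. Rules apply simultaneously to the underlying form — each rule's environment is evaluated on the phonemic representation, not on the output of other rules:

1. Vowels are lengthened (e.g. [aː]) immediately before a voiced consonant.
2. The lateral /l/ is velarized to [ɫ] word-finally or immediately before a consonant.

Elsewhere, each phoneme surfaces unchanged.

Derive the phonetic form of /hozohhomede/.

/h/ (word-initial) is unaffected → [h].
/o/ (between /h/ and /z/): before a voiced consonant, so rule 1 applies → [oː].
/z/ stays [z].
/o/ (between /z/ and /h/) is in the target of rule 1 but the environment (before a voiced consonant) is not met → [o].
/h/ (between /o/ and /h/) is unaffected → [h].
/h/ (between /h/ and /o/) is unaffected → [h].
/o/ — between /h/ and /m/, before a voiced consonant — surfaces as [oː] (rule 1).
/m/ (between /o/ and /e/): no rule targets it → [m].
/e/ — between /m/ and /d/, before a voiced consonant — surfaces as [eː] (rule 1).
/d/ (between /e/ and /e/) is unaffected → [d].
/e/ (word-final) is in the target of rule 1 but the environment (before a voiced consonant) is not met → [e].

[hoːzohhoːmeːde]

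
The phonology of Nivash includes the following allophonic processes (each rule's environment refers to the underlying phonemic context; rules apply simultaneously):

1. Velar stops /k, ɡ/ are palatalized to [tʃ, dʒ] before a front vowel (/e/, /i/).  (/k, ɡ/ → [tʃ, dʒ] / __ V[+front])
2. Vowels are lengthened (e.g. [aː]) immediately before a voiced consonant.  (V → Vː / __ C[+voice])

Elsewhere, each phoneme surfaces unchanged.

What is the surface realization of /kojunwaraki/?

[koːjuːnwaːratʃi]

/k/ — word-initial; rule 1 does not apply here → [k].
/o/ (between /k/ and /j/) occurs before a voiced consonant → [oː] by rule 2.
/j/ (between /o/ and /u/): no rule targets it → [j].
/u/ — between /j/ and /n/, before a voiced consonant — surfaces as [uː] (rule 2).
/n/ stays [n].
/w/ — not in any rule's target class → [w].
/a/ meets the environment for rule 2 (before a voiced consonant) → [aː].
/r/ — not in any rule's target class → [r].
/a/ (between /r/ and /k/) fails the environment for rule 2, so it stays [a].
Rule 1 applies to /k/ (between /a/ and /i/: before a front vowel) → [tʃ].
/i/ (word-final) is in the target of rule 2 but the environment (before a voiced consonant) is not met → [i].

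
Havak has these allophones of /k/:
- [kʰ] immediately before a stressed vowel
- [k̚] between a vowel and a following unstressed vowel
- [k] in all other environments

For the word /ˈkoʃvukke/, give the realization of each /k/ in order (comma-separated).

[kʰ], [k], [k]

Occurrence 1 (position 1): immediately before a stressed vowel → [kʰ].
Occurrence 2 (position 6): no conditioning environment matches → elsewhere allophone [k].
Occurrence 3 (position 7): no conditioning environment matches → elsewhere allophone [k].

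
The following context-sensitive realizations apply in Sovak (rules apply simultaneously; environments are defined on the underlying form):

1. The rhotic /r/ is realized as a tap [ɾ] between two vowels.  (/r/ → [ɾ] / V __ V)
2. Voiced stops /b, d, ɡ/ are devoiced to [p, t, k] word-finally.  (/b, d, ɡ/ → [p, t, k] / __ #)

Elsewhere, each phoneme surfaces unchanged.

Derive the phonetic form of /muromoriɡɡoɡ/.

/m/ — not in any rule's target class → [m].
/u/ stays [u].
/r/ meets the environment for rule 1 (between two vowels) → [ɾ].
/o/ (between /r/ and /m/) is unaffected → [o].
/m/ (between /o/ and /o/): no rule targets it → [m].
/o/ (between /m/ and /r/): no rule targets it → [o].
/r/ (between /o/ and /i/) occurs between two vowels → [ɾ] by rule 1.
/i/ (between /r/ and /ɡ/): no rule targets it → [i].
/ɡ/ — between /i/ and /ɡ/; rule 2 does not apply here → [ɡ].
/ɡ/ (between /ɡ/ and /o/) fails the environment for rule 2, so it stays [ɡ].
/o/ (between /ɡ/ and /ɡ/): no rule targets it → [o].
/ɡ/ (word-final): word-finally, so rule 2 applies → [k].

[muɾomoɾiɡɡok]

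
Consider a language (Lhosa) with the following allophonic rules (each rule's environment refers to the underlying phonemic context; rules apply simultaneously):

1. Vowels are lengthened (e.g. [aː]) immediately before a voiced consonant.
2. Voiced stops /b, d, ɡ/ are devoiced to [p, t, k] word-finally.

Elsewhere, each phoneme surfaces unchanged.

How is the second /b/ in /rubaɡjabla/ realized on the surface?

/b/ — between /a/ and /l/; rule 2 does not apply here → [b].

[b]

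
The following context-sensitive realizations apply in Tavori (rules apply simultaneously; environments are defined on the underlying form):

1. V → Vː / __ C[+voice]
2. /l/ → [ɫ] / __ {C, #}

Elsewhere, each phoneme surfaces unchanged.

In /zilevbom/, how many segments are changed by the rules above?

3

Segments that undergo a rule: /i/ → [iː] (rule 1); /e/ → [eː] (rule 1); /o/ → [oː] (rule 1).
All other segments surface unchanged.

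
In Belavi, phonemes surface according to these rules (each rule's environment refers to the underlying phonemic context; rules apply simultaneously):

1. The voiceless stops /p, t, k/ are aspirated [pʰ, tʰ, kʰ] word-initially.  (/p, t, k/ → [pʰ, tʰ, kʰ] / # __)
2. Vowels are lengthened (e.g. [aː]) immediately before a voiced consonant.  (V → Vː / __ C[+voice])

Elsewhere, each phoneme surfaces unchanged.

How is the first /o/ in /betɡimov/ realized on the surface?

[oː]

/o/ (between /m/ and /v/): before a voiced consonant, so rule 2 applies → [oː].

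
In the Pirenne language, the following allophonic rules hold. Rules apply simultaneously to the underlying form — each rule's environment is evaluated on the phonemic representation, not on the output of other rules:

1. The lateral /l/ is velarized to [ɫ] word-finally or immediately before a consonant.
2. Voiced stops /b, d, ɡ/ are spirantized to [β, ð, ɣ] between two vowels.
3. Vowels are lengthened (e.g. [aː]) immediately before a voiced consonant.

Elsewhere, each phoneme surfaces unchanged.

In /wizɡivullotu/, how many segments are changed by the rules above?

Segments that undergo a rule: /i/ → [iː] (rule 3); /i/ → [iː] (rule 3); /u/ → [uː] (rule 3); /l/ → [ɫ] (rule 1).
All other segments surface unchanged.

4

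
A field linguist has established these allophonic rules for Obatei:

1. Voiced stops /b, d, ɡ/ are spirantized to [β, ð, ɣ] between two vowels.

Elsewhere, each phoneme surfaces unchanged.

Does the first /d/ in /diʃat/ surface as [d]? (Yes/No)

Yes

/d/ (word-initial): rule 1 targets it, but not between two vowels → unchanged [d].
The actual realization is [d], which matches [d].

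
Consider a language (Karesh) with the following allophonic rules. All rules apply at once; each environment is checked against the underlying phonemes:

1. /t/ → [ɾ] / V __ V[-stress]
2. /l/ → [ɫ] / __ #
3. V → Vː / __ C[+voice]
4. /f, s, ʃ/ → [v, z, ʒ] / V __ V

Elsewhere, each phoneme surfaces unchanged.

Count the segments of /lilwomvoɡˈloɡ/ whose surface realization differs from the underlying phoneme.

4

Segments that undergo a rule: /i/ → [iː] (rule 3); /o/ → [oː] (rule 3); /o/ → [oː] (rule 3); /o/ → [oː] (rule 3).
All other segments surface unchanged.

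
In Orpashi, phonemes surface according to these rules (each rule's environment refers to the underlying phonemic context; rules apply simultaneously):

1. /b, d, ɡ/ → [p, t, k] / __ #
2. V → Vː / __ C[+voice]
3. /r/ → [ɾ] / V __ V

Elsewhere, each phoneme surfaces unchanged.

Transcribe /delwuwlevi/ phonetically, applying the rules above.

[deːlwuːwleːvi]

/d/ (word-initial) is in the target of rule 1 but the environment (word-finally) is not met → [d].
/e/ (between /d/ and /l/) occurs before a voiced consonant → [eː] by rule 2.
/l/ (between /e/ and /w/): no rule targets it → [l].
/w/ (between /l/ and /u/): no rule targets it → [w].
Rule 2 applies to /u/ (between /w/ and /w/: before a voiced consonant) → [uː].
/w/ stays [w].
/l/ — not in any rule's target class → [l].
/e/ (between /l/ and /v/) occurs before a voiced consonant → [eː] by rule 2.
/v/ — not in any rule's target class → [v].
/i/ (word-final): rule 2 targets it, but not before a voiced consonant → unchanged [i].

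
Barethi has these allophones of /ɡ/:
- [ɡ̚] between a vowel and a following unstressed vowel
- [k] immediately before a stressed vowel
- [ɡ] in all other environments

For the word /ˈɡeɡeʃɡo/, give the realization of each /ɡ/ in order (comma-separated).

[k], [ɡ̚], [ɡ]

Occurrence 1 (position 1): immediately before a stressed vowel → [k].
Occurrence 2 (position 3): between a vowel and a following unstressed vowel → [ɡ̚].
Occurrence 3 (position 6): no conditioning environment matches → elsewhere allophone [ɡ].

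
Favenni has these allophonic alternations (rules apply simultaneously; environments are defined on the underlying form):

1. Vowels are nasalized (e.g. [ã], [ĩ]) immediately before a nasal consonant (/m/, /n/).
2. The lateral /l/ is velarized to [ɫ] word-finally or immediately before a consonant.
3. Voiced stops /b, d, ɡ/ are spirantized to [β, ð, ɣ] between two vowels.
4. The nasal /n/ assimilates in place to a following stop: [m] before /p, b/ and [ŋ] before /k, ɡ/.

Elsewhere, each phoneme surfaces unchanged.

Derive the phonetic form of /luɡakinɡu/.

[luɣakĩŋɡu]

/l/ (word-initial) is in the target of rule 2 but the environment (word-finally or immediately before a consonant) is not met → [l].
/u/ (between /l/ and /ɡ/) is in the target of rule 1 but the environment (before a nasal consonant) is not met → [u].
/ɡ/ (between /u/ and /a/): between two vowels, so rule 3 applies → [ɣ].
/a/ (between /ɡ/ and /k/): rule 1 targets it, but not before a nasal consonant → unchanged [a].
/k/ (between /a/ and /i/): no rule targets it → [k].
Rule 1 applies to /i/ (between /k/ and /n/: before a nasal consonant) → [ĩ].
/n/ (between /i/ and /ɡ/) occurs before a labial or velar stop → [ŋ] by rule 4.
/ɡ/ (between /n/ and /u/): rule 3 targets it, but not between two vowels → unchanged [ɡ].
/u/ (word-final) fails the environment for rule 1, so it stays [u].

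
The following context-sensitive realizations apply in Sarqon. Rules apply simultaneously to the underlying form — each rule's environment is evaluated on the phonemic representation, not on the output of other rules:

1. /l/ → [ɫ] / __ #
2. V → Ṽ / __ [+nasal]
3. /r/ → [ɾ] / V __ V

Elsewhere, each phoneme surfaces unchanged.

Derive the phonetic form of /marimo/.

[maɾĩmo]

/m/ — not in any rule's target class → [m].
/a/ — between /m/ and /r/; rule 2 does not apply here → [a].
Rule 3 applies to /r/ (between /a/ and /i/: between two vowels) → [ɾ].
/i/ — between /r/ and /m/, before a nasal consonant — surfaces as [ĩ] (rule 2).
/m/ stays [m].
/o/ (word-final) is in the target of rule 2 but the environment (before a nasal consonant) is not met → [o].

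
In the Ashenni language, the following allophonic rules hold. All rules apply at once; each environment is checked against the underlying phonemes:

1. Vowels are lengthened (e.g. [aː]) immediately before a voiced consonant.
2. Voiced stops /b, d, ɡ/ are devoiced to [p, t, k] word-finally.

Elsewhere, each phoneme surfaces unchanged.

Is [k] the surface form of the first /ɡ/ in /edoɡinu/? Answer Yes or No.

No

/ɡ/ (between /o/ and /i/) is in the target of rule 2 but the environment (word-finally) is not met → [ɡ].
The actual realization is [ɡ], not [k].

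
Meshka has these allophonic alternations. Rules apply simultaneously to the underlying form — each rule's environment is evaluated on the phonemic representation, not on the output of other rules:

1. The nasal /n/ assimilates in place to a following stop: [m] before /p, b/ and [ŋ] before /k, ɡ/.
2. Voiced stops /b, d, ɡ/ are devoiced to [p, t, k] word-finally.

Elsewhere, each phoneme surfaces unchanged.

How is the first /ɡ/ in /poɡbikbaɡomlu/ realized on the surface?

/ɡ/ — between /o/ and /b/; rule 2 does not apply here → [ɡ].

[ɡ]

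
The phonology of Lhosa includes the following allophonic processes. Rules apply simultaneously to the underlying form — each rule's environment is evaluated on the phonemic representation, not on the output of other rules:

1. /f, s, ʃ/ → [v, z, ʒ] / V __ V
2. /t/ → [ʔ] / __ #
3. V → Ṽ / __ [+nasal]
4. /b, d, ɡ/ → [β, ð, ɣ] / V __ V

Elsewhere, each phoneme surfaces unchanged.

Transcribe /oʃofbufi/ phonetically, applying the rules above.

/o/ — word-initial; rule 3 does not apply here → [o].
/ʃ/ — between /o/ and /o/, between two vowels — surfaces as [ʒ] (rule 1).
/o/ — between /ʃ/ and /f/; rule 3 does not apply here → [o].
/f/ (between /o/ and /b/): rule 1 targets it, but not between two vowels → unchanged [f].
/b/ (between /f/ and /u/) is in the target of rule 4 but the environment (between two vowels) is not met → [b].
/u/ (between /b/ and /f/) fails the environment for rule 3, so it stays [u].
/f/ — between /u/ and /i/, between two vowels — surfaces as [v] (rule 1).
/i/ (word-final): rule 3 targets it, but not before a nasal consonant → unchanged [i].

[oʒofbuvi]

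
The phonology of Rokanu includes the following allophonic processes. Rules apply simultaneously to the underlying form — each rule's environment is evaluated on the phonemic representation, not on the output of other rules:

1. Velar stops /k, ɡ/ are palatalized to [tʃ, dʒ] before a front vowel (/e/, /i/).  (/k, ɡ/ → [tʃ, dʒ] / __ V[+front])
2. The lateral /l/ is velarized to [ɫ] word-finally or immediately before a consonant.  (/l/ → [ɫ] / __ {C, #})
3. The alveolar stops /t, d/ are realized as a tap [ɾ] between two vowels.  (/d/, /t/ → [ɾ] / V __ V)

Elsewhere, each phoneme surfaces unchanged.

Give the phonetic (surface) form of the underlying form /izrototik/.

/i/ (word-initial): no rule targets it → [i].
/z/ (between /i/ and /r/): no rule targets it → [z].
/r/ — not in any rule's target class → [r].
/o/ (between /r/ and /t/): no rule targets it → [o].
/t/ — between /o/ and /o/, between two vowels — surfaces as [ɾ] (rule 3).
/o/ stays [o].
/t/ (between /o/ and /i/): between two vowels, so rule 3 applies → [ɾ].
/i/ (between /t/ and /k/): no rule targets it → [i].
/k/ (word-final): rule 1 targets it, but not before a front vowel → unchanged [k].

[izroɾoɾik]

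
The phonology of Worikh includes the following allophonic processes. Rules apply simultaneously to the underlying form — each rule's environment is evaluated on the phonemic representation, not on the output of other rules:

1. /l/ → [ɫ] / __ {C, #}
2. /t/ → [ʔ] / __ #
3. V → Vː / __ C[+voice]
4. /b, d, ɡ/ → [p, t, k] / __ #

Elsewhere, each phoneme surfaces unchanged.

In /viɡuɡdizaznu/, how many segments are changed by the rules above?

Segments that undergo a rule: /i/ → [iː] (rule 3); /u/ → [uː] (rule 3); /i/ → [iː] (rule 3); /a/ → [aː] (rule 3).
All other segments surface unchanged.

4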